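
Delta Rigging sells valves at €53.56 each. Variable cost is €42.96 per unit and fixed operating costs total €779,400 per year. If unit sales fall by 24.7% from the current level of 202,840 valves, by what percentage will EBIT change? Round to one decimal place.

-38.7%

Total contribution margin = 202,840 × €10.60 = €2,150,104.00.
EBIT = €2,150,104.00 − €779,400 = €1,370,704.00.
Degree of operating leverage = €2,150,104.00 / €1,370,704.00 = 1.5686.
%ΔEBIT = DOL × %ΔSales = 1.5686 × -24.7% = -38.7%.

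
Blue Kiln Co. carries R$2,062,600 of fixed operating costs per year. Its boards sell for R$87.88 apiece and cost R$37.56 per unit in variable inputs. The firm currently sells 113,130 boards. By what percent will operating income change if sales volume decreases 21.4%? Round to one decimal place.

-33.6%

Contribution at this volume is 113,130 × R$50.32 = R$5,692,701.60.
EBIT = R$5,692,701.60 − R$2,062,600 = R$3,630,101.60.
So DOL = total CM / EBIT = R$5,692,701.60 / R$3,630,101.60 = 1.5682.
Operating income changes by 1.5682 × -21.4% = -33.6%.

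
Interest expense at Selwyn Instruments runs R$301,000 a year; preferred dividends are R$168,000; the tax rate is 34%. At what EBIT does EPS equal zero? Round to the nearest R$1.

Preferred dividends are paid after tax, so their pre-tax equivalent is R$168,000 ÷ (1 − 0.34) = R$254,545.45.
EPS = 0 when EBIT covers interest plus the pre-tax preferred burden: R$301,000 + R$254,545.45 = R$555,545.45.

R$555,545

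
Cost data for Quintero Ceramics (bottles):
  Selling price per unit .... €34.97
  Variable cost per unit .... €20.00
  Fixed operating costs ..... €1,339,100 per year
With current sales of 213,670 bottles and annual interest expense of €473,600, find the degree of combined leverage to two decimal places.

At 213,670 units, contribution = 213,670 × €14.97 = €3,198,639.90.
EBIT = €3,198,639.90 − €1,339,100 = €1,859,539.90. Interest = €473,600.00.
DOL = €3,198,639.90 ÷ €1,859,539.90 = 1.7201; DFL = €1,859,539.90 ÷ €1,385,939.90 = 1.3417.
Combined leverage = 1.7201 × 1.3417 = 2.3079.

2.31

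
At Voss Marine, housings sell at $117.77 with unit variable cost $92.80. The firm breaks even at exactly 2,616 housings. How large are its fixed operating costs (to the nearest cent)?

Contribution margin per unit = $117.77 − $92.80 = $24.97.
Fixed costs = break-even units × CM = 2,616 × $24.97 = $65,321.52.

$65,321.52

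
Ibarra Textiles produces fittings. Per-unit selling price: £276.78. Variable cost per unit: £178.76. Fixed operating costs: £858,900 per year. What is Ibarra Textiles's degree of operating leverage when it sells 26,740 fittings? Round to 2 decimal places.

Total contribution margin = 26,740 × £98.02 = £2,621,054.80.
Operating income = contribution − fixed costs = £2,621,054.80 − £858,900 = £1,762,154.80.
Degree of operating leverage = £2,621,054.80 / £1,762,154.80 = 1.4874.

1.49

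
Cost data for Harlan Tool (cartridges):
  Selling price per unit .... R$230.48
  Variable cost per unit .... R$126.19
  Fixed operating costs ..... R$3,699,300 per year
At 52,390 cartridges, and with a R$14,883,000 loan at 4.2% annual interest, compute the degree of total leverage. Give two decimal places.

Contribution at this volume is 52,390 × R$104.29 = R$5,463,753.10.
Subtracting fixed costs: EBIT = R$5,463,753.10 − R$3,699,300 = R$1,764,453.10. Interest = R$625,086.00, so EBIT − I = R$1,139,367.10.
DCL = contribution ÷ (EBIT − I) = R$5,463,753.10 ÷ R$1,139,367.10 = 4.7954.

4.80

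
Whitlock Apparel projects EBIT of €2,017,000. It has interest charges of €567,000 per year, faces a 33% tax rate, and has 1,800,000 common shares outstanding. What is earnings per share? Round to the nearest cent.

Interest = €567,000.00, so EBT = €2,017,000 − €567,000.00 = €1,450,000.00.
Net income = €1,450,000.00 × (1 − 0.33) = €971,500.00.
Per share: €971,500.00 / 1,800,000 shares = €0.54.

€0.54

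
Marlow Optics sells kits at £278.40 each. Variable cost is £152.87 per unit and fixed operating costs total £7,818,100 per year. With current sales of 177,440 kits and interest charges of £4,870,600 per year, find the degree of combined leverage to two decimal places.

2.32

Contribution at this volume is 177,440 × £125.53 = £22,274,043.20.
EBIT = £22,274,043.20 − £7,818,100 = £14,455,943.20. Interest = £4,870,600.00, so EBIT − I = £9,585,343.20.
DCL = contribution ÷ (EBIT − I) = £22,274,043.20 ÷ £9,585,343.20 = 2.3238.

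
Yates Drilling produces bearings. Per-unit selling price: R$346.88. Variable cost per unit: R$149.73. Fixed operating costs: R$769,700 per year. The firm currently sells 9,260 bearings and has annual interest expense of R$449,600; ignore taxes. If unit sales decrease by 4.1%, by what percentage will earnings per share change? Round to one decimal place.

At 9,260 units, contribution = 9,260 × R$197.15 = R$1,825,609.00.
EBIT = R$1,825,609.00 − R$769,700 = R$1,055,909.00.
Interest = R$449,600.00, so EBIT − I = R$606,309.00.
Degree of combined leverage = contribution ÷ (EBIT − I) = R$1,825,609.00 ÷ R$606,309.00 = 3.0110.
%ΔEPS = DCL × %ΔSales = 3.0110 × -4.1% = -12.3%.

-12.3%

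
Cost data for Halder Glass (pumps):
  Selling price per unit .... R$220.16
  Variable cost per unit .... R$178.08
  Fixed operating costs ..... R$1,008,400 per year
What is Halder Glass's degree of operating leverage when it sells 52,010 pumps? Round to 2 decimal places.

At 52,010 units, contribution = 52,010 × R$42.08 = R$2,188,580.80.
Operating income = contribution − fixed costs = R$2,188,580.80 − R$1,008,400 = R$1,180,180.80.
Degree of operating leverage = R$2,188,580.80 / R$1,180,180.80 = 1.8544.

1.85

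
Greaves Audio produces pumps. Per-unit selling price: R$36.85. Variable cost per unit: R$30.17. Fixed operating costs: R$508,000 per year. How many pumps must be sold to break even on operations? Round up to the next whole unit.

Each unit contributes R$36.85 − R$30.17 = R$6.68.
Break-even volume = fixed costs ÷ CM per unit = R$508,000 ÷ R$6.68 = 76,047.90, so 76,048 pumps.

76,048 pumps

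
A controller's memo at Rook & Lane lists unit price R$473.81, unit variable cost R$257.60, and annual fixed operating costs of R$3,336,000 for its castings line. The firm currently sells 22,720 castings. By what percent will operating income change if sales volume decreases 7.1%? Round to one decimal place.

Contribution at this volume is 22,720 × R$216.21 = R$4,912,291.20.
Operating income = contribution − fixed costs = R$4,912,291.20 − R$3,336,000 = R$1,576,291.20.
So DOL = total CM / EBIT = R$4,912,291.20 / R$1,576,291.20 = 3.1164.
So EBIT moves 3.1164 × (-7.1%) = -22.1%.

-22.1%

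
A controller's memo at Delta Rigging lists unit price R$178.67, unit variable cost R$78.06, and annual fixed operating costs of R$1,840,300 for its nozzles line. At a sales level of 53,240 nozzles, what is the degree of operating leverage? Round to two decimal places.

1.52

Contribution at this volume is 53,240 × R$100.61 = R$5,356,476.40.
Subtracting fixed costs: EBIT = R$5,356,476.40 − R$1,840,300 = R$3,516,176.40.
So DOL = total CM / EBIT = R$5,356,476.40 / R$3,516,176.40 = 1.5234.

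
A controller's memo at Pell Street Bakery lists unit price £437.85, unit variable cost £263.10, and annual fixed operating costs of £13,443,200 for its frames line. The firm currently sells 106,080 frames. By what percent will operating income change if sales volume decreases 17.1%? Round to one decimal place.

Contribution at this volume is 106,080 × £174.75 = £18,537,480.00.
Subtracting fixed costs: EBIT = £18,537,480.00 − £13,443,200 = £5,094,280.00.
DOL = contribution ÷ EBIT = £18,537,480.00 ÷ £5,094,280.00 = 3.6389.
So EBIT moves 3.6389 × (-17.1%) = -62.2%.

-62.2%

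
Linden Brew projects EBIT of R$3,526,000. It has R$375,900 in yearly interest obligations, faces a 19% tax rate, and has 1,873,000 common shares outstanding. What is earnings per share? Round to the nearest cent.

Pre-tax income = R$3,526,000 − R$375,900.00 = R$3,150,100.00.
After tax at 19%: net income = R$3,150,100.00 × 0.81 = R$2,551,581.00.
Per share: R$2,551,581.00 / 1,873,000 shares = R$1.36.

R$1.36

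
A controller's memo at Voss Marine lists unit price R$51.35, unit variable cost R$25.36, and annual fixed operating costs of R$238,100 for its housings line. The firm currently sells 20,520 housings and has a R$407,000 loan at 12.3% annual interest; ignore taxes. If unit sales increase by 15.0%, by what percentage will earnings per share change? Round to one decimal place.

Total contribution margin = 20,520 × R$25.99 = R$533,314.80.
EBIT = R$533,314.80 − R$238,100 = R$295,214.80.
Interest = R$50,061.00, so EBIT − I = R$245,153.80.
DCL = total CM / (EBIT − I) = R$533,314.80 / R$245,153.80 = 2.1754.
%ΔEPS = DCL × %ΔSales = 2.1754 × +15.0% = +32.6%.

+32.6%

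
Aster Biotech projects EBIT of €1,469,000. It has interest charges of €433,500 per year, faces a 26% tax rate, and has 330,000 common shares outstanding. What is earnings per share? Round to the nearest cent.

Interest = €433,500.00, so EBT = €1,469,000 − €433,500.00 = €1,035,500.00.
After tax at 26%: net income = €1,035,500.00 × 0.74 = €766,270.00.
Per share: €766,270.00 / 330,000 shares = €2.32.

€2.32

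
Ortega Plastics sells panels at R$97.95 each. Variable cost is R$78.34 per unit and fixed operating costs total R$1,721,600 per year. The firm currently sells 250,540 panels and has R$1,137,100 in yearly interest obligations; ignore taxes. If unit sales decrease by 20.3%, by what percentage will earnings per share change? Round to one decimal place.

Contribution at this volume is 250,540 × R$19.61 = R$4,913,089.40.
Subtracting fixed costs: EBIT = R$4,913,089.40 − R$1,721,600 = R$3,191,489.40.
After interest of R$1,137,100.00, pre-tax earnings = R$2,054,389.40.
DCL = total CM / (EBIT − I) = R$4,913,089.40 / R$2,054,389.40 = 2.3915.
%ΔEPS = DCL × %ΔSales = 2.3915 × -20.3% = -48.5%.

-48.5%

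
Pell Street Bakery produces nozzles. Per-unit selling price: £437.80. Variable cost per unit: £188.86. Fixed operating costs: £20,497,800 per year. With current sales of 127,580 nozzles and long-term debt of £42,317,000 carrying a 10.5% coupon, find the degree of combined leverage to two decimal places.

4.66

Total contribution margin = 127,580 × £248.94 = £31,759,765.20.
Subtracting fixed costs: EBIT = £31,759,765.20 − £20,497,800 = £11,261,965.20. Interest = £4,443,285.00, so EBIT − I = £6,818,680.20.
DCL = contribution ÷ (EBIT − I) = £31,759,765.20 ÷ £6,818,680.20 = 4.6578.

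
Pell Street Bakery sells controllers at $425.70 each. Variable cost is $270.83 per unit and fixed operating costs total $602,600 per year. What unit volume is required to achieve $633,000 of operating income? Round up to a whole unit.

Contribution margin per unit = $425.70 − $270.83 = $154.87.
Units = (FC + target) / CM = ($602,600 + $633,000) / $154.87 = 7,978.30, so 7,979 controllers.

7,979 controllers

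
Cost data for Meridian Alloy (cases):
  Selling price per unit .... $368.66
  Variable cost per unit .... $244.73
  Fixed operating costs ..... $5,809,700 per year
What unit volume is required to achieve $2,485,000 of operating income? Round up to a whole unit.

66,931 cases

Contribution margin per unit = $368.66 − $244.73 = $123.93.
Units = (FC + target) / CM = ($5,809,700 + $2,485,000) / $123.93 = 66,930.53, so 66,931 cases.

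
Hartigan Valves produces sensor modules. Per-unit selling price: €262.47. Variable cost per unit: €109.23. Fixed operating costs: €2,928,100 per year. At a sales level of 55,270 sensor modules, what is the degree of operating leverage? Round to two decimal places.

At 55,270 units, contribution = 55,270 × €153.24 = €8,469,574.80.
Subtracting fixed costs: EBIT = €8,469,574.80 − €2,928,100 = €5,541,474.80.
Degree of operating leverage = €8,469,574.80 / €5,541,474.80 = 1.5284.

1.53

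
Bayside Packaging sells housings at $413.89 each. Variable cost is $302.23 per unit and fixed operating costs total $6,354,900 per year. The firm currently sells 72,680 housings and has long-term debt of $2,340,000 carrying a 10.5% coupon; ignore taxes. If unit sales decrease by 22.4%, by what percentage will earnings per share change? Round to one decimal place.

Total contribution margin = 72,680 × $111.66 = $8,115,448.80.
Subtracting fixed costs: EBIT = $8,115,448.80 − $6,354,900 = $1,760,548.80.
After interest of $245,700.00, pre-tax earnings = $1,514,848.80.
Degree of combined leverage = contribution ÷ (EBIT − I) = $8,115,448.80 ÷ $1,514,848.80 = 5.3573.
%ΔEPS = DCL × %ΔSales = 5.3573 × -22.4% = -120.0%.

-120.0%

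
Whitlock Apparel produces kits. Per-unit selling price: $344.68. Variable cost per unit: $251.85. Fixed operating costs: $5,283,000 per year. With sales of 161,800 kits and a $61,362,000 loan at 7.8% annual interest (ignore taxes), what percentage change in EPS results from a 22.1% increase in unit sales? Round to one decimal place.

+67.0%

Contribution at this volume is 161,800 × $92.83 = $15,019,894.00.
EBIT = $15,019,894.00 − $5,283,000 = $9,736,894.00.
Interest = $4,786,236.00, so EBIT − I = $4,950,658.00.
Degree of combined leverage = contribution ÷ (EBIT − I) = $15,019,894.00 ÷ $4,950,658.00 = 3.0339.
%ΔEPS = DCL × %ΔSales = 3.0339 × +22.1% = +67.0%.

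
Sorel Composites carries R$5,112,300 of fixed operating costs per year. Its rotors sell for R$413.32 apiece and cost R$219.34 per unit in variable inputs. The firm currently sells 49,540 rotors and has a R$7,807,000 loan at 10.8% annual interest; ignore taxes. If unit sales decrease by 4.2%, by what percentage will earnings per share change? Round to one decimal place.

Contribution at this volume is 49,540 × R$193.98 = R$9,609,769.20.
Subtracting fixed costs: EBIT = R$9,609,769.20 − R$5,112,300 = R$4,497,469.20.
Interest = R$843,156.00, so EBIT − I = R$3,654,313.20.
DCL = total CM / (EBIT − I) = R$9,609,769.20 / R$3,654,313.20 = 2.6297.
EPS therefore changes by 2.6297 × (-4.2%) = -11.0%.

-11.0%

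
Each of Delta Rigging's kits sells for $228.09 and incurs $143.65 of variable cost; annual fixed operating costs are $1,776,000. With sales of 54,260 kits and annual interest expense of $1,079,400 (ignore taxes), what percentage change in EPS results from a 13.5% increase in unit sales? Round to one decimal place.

+35.8%

At 54,260 units, contribution = 54,260 × $84.44 = $4,581,714.40.
Subtracting fixed costs: EBIT = $4,581,714.40 − $1,776,000 = $2,805,714.40.
Interest = $1,079,400.00, so EBIT − I = $1,726,314.40.
Degree of combined leverage = contribution ÷ (EBIT − I) = $4,581,714.40 ÷ $1,726,314.40 = 2.6540.
EPS therefore changes by 2.6540 × (+13.5%) = +35.8%.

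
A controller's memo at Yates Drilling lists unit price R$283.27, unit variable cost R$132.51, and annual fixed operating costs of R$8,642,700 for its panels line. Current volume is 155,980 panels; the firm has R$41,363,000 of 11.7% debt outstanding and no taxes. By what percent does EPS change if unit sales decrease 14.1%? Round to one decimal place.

Total contribution margin = 155,980 × R$150.76 = R$23,515,544.80.
Operating income = contribution − fixed costs = R$23,515,544.80 − R$8,642,700 = R$14,872,844.80.
After interest of R$4,839,471.00, pre-tax earnings = R$10,033,373.80.
Degree of combined leverage = contribution ÷ (EBIT − I) = R$23,515,544.80 ÷ R$10,033,373.80 = 2.3437.
EPS therefore changes by 2.3437 × (-14.1%) = -33.0%.

-33.0%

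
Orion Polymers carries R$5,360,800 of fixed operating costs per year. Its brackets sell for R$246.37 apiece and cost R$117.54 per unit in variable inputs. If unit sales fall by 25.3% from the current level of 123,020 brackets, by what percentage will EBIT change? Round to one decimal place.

-38.2%

Total contribution margin = 123,020 × R$128.83 = R$15,848,666.60.
Operating income = contribution − fixed costs = R$15,848,666.60 − R$5,360,800 = R$10,487,866.60.
So DOL = total CM / EBIT = R$15,848,666.60 / R$10,487,866.60 = 1.5111.
%ΔEBIT = DOL × %ΔSales = 1.5111 × -25.3% = -38.2%.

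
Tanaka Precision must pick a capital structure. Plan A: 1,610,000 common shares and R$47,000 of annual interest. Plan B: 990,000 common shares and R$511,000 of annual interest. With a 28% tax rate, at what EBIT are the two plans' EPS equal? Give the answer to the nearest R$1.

Set EPS_A = EPS_B: (EBIT − R$47,000)(1 − 0.28) ÷ 1,610,000 = (EBIT − R$511,000)(1 − 0.28) ÷ 990,000.
Cancelling (1 − t) and cross-multiplying: 990,000·(EBIT − 47,000) = 1,610,000·(EBIT − 511,000).
EBIT × (1,610,000 − 990,000) = 511,000 × 1,610,000 − 47,000 × 990,000 = 776,180,000,000, so EBIT = 776,180,000,000 ÷ 620,000 = 1,251,903.23.

R$1,251,903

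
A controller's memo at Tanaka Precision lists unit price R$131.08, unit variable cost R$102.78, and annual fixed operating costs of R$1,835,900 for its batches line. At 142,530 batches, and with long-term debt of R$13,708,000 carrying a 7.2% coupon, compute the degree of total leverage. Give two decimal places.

Contribution at this volume is 142,530 × R$28.30 = R$4,033,599.00.
Operating income = contribution − fixed costs = R$4,033,599.00 − R$1,835,900 = R$2,197,699.00. Interest = R$986,976.00, so EBIT − I = R$1,210,723.00.
DCL = contribution ÷ (EBIT − I) = R$4,033,599.00 ÷ R$1,210,723.00 = 3.3316.

3.33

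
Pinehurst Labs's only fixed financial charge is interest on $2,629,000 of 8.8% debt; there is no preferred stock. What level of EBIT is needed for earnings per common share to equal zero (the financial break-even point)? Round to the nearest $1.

$231,352

Annual interest = 8.8% × $2,629,000 = $231,352.00.
With no preferred dividends, EPS = 0 when EBIT exactly covers interest, so the financial break-even EBIT is $231,352.00.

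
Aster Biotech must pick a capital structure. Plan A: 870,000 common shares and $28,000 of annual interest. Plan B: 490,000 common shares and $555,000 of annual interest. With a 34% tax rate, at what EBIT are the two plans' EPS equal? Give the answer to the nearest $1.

At indifference, (EBIT − 28,000)(1 − t)/870,000 = (EBIT − 555,000)(1 − t)/490,000.
Cancelling (1 − t) and cross-multiplying: 490,000·(EBIT − 28,000) = 870,000·(EBIT − 555,000).
Solving, EBIT = (555,000·870,000 − 28,000·490,000) / (870,000 − 490,000) = 469,130,000,000 / 380,000 = 1,234,552.63.

$1,234,553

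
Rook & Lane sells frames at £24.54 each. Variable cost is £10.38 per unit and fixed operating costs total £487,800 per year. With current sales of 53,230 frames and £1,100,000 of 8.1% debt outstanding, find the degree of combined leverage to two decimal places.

4.26

Contribution at this volume is 53,230 × £14.16 = £753,736.80.
Operating income = contribution − fixed costs = £753,736.80 − £487,800 = £265,936.80. Interest = £89,100.00.
DOL = £753,736.80 ÷ £265,936.80 = 2.8343; DFL = £265,936.80 ÷ £176,836.80 = 1.5039.
DCL = DOL × DFL = 2.8343 × 1.5039 = 4.2625.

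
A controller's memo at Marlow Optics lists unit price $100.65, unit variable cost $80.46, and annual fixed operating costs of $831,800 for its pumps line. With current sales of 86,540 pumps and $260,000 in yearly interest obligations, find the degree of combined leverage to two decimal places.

At 86,540 units, contribution = 86,540 × $20.19 = $1,747,242.60.
Operating income = contribution − fixed costs = $1,747,242.60 − $831,800 = $915,442.60. Interest = $260,000.00, so EBIT − I = $655,442.60.
DCL = contribution ÷ (EBIT − I) = $1,747,242.60 ÷ $655,442.60 = 2.6657.

2.67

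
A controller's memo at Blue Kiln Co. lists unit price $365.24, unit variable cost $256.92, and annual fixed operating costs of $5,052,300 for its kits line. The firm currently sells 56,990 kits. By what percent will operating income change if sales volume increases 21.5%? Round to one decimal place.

Contribution at this volume is 56,990 × $108.32 = $6,173,156.80.
EBIT = $6,173,156.80 − $5,052,300 = $1,120,856.80.
DOL = contribution ÷ EBIT = $6,173,156.80 ÷ $1,120,856.80 = 5.5075.
Operating income changes by 5.5075 × +21.5% = +118.4%.

+118.4%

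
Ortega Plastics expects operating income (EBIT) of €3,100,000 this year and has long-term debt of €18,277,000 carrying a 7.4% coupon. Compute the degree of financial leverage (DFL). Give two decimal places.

1.77

Annual interest charges come to €1,352,498.00.
Degree of financial leverage = EBIT / (EBIT − interest) = €3,100,000 / €1,747,502.00 = 1.7740.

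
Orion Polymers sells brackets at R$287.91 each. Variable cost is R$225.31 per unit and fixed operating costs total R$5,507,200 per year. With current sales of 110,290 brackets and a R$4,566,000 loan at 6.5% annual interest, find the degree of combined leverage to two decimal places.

6.28

At 110,290 units, contribution = 110,290 × R$62.60 = R$6,904,154.00.
Operating income = contribution − fixed costs = R$6,904,154.00 − R$5,507,200 = R$1,396,954.00. Interest = R$296,790.00.
DOL = R$6,904,154.00 ÷ R$1,396,954.00 = 4.9423; DFL = R$1,396,954.00 ÷ R$1,100,164.00 = 1.2698.
Combined leverage = 4.9423 × 1.2698 = 6.2757.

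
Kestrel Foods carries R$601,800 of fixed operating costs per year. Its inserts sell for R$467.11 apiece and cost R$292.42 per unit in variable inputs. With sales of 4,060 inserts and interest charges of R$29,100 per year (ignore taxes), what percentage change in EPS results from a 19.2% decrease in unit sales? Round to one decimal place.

-173.8%

At 4,060 units, contribution = 4,060 × R$174.69 = R$709,241.40.
EBIT = R$709,241.40 − R$601,800 = R$107,441.40.
Interest = R$29,100.00, so EBIT − I = R$78,341.40.
DCL = total CM / (EBIT − I) = R$709,241.40 / R$78,341.40 = 9.0532.
%ΔEPS = DCL × %ΔSales = 9.0532 × -19.2% = -173.8%.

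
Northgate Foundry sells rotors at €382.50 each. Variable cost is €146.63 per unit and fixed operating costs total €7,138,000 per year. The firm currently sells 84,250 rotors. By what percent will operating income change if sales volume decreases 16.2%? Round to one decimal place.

-25.3%

At 84,250 units, contribution = 84,250 × €235.87 = €19,872,047.50.
EBIT = €19,872,047.50 − €7,138,000 = €12,734,047.50.
DOL = contribution ÷ EBIT = €19,872,047.50 ÷ €12,734,047.50 = 1.5605.
Operating income changes by 1.5605 × -16.2% = -25.3%.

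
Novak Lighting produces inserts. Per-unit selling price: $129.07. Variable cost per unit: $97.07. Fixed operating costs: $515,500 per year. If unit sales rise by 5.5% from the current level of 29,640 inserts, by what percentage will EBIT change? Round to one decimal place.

+12.0%

Contribution at this volume is 29,640 × $32.00 = $948,480.00.
EBIT = $948,480.00 − $515,500 = $432,980.00.
Degree of operating leverage = $948,480.00 / $432,980.00 = 2.1906.
%ΔEBIT = DOL × %ΔSales = 2.1906 × +5.5% = +12.0%.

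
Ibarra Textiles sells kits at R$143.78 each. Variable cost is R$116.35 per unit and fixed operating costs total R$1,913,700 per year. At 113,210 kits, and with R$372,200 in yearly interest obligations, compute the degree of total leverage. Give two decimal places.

3.79

Contribution at this volume is 113,210 × R$27.43 = R$3,105,350.30.
Subtracting fixed costs: EBIT = R$3,105,350.30 − R$1,913,700 = R$1,191,650.30. Interest = R$372,200.00.
DOL = R$3,105,350.30 ÷ R$1,191,650.30 = 2.6059; DFL = R$1,191,650.30 ÷ R$819,450.30 = 1.4542.
DCL = DOL × DFL = 2.6059 × 1.4542 = 3.7895.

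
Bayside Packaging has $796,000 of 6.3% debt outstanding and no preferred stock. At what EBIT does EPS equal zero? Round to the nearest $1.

$50,148

Annual interest = 6.3% × $796,000 = $50,148.00.
Without preferred stock the financial break-even is simply EBIT = interest = $50,148.00.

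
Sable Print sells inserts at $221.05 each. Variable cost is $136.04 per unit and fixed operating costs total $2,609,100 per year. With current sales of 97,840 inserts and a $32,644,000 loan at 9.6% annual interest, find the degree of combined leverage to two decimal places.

Total contribution margin = 97,840 × $85.01 = $8,317,378.40.
Operating income = contribution − fixed costs = $8,317,378.40 − $2,609,100 = $5,708,278.40. Interest = $3,133,824.00, so EBIT − I = $2,574,454.40.
DCL = contribution ÷ (EBIT − I) = $8,317,378.40 ÷ $2,574,454.40 = 3.2307.

3.23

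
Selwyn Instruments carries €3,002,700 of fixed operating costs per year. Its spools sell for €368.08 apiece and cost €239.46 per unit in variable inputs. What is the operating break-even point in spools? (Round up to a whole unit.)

Contribution margin per unit = €368.08 − €239.46 = €128.62.
Break-even Q = €3,002,700 / €128.62 = 23,345.51 → 23,346 spools.

23,346 spools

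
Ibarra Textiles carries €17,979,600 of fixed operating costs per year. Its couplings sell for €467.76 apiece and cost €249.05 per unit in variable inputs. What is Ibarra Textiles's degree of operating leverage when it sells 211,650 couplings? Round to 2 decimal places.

1.64

At 211,650 units, contribution = 211,650 × €218.71 = €46,289,971.50.
EBIT = €46,289,971.50 − €17,979,600 = €28,310,371.50.
Degree of operating leverage = €46,289,971.50 / €28,310,371.50 = 1.6351.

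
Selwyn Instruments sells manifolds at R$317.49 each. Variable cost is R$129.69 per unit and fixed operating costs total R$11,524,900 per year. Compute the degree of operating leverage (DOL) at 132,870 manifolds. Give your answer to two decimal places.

1.86

At 132,870 units, contribution = 132,870 × R$187.80 = R$24,952,986.00.
Operating income = contribution − fixed costs = R$24,952,986.00 − R$11,524,900 = R$13,428,086.00.
DOL = contribution ÷ EBIT = R$24,952,986.00 ÷ R$13,428,086.00 = 1.8583.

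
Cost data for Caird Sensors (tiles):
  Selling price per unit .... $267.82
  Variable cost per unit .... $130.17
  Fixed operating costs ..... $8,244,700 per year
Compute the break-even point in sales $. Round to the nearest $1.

$16,041,377

CM per unit = $267.82 − $130.17 = $137.65; CM ratio = $137.65 / $267.82 = 0.5140.
Break-even revenue = fixed costs × price ÷ CM = $8,244,700 × $267.82 ÷ $137.65 = $16,041,377.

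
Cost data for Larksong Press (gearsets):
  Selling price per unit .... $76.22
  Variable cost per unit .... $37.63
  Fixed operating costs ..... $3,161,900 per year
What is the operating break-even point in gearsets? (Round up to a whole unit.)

Each unit contributes $76.22 − $37.63 = $38.59.
Break-even Q = $3,161,900 / $38.59 = 81,935.73 → 81,936 gearsets.

81,936 gearsets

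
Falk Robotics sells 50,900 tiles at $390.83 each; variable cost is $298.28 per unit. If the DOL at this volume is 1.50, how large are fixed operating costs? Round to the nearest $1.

$1,570,265

Total contribution margin = 50,900 × $92.55 = $4,710,795.00.
Since DOL = CM ÷ EBIT, EBIT = $4,710,795.00 ÷ 1.50 = $3,140,530.00.
And FC = contribution − EBIT = $4,710,795.00 − $3,140,530.00 = $1,570,265.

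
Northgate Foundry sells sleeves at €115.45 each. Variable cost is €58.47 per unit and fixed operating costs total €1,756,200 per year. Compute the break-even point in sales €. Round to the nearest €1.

CM per unit = €115.45 − €58.47 = €56.98; CM ratio = €56.98 / €115.45 = 0.4935.
Break-even sales = FC ÷ CM ratio = €1,756,200 × €115.45 / €56.98 = €3,558,324.

€3,558,324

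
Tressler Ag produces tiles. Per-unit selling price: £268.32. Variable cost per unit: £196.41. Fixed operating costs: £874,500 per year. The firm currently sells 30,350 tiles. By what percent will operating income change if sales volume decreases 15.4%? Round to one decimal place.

Total contribution margin = 30,350 × £71.91 = £2,182,468.50.
Operating income = contribution − fixed costs = £2,182,468.50 − £874,500 = £1,307,968.50.
DOL = contribution ÷ EBIT = £2,182,468.50 ÷ £1,307,968.50 = 1.6686.
Operating income changes by 1.6686 × -15.4% = -25.7%.

-25.7%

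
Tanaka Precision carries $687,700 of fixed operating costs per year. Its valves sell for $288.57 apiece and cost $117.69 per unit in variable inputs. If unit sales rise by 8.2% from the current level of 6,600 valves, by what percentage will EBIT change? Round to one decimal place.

+21.0%

At 6,600 units, contribution = 6,600 × $170.88 = $1,127,808.00.
Subtracting fixed costs: EBIT = $1,127,808.00 − $687,700 = $440,108.00.
Degree of operating leverage = $1,127,808.00 / $440,108.00 = 2.5626.
Operating income changes by 2.5626 × +8.2% = +21.0%.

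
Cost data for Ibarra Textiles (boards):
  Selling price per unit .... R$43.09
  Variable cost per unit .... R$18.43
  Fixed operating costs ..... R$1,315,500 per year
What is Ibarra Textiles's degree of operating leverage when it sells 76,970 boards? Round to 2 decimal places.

Contribution at this volume is 76,970 × R$24.66 = R$1,898,080.20.
Operating income = contribution − fixed costs = R$1,898,080.20 − R$1,315,500 = R$582,580.20.
DOL = contribution ÷ EBIT = R$1,898,080.20 ÷ R$582,580.20 = 3.2581.

3.26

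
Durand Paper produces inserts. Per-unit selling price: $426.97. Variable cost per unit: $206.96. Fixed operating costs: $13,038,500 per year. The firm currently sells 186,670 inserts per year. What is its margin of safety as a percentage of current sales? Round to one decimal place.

Unit CM = price − variable cost = $426.97 − $206.96 = $220.01. Break-even units = $13,038,500 ÷ $220.01 = 59,263.22; break-even revenue = 59,263.22 × $426.97 = $25,303,615.04.
Current sales = 186,670 × $426.97 = $79,702,489.90.
Margin of safety = ($79,702,489.90 − $25,303,615.04) ÷ $79,702,489.90 = 68.3%.

68.3%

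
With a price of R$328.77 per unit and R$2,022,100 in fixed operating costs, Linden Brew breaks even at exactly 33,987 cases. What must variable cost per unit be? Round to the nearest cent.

Contribution per unit must be FC / Q = R$2,022,100 / 33,987 = R$59.4963.
Hence VC = price − CM = R$328.77 − R$59.4963 = R$269.27.

R$269.27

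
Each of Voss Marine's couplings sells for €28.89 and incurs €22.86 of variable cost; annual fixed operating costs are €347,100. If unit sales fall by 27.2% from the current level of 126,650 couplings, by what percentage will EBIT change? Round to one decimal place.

-49.9%

Contribution at this volume is 126,650 × €6.03 = €763,699.50.
Operating income = contribution − fixed costs = €763,699.50 − €347,100 = €416,599.50.
So DOL = total CM / EBIT = €763,699.50 / €416,599.50 = 1.8332.
%ΔEBIT = DOL × %ΔSales = 1.8332 × -27.2% = -49.9%.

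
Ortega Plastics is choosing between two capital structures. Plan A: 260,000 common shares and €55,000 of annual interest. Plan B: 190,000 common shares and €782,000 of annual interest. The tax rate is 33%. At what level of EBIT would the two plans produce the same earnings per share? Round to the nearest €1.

At indifference, (EBIT − 55,000)(1 − t)/260,000 = (EBIT − 782,000)(1 − t)/190,000.
The (1 − t) factor cancels: (EBIT − 55,000) × 190,000 = (EBIT − 782,000) × 260,000.
Solving, EBIT = (782,000·260,000 − 55,000·190,000) / (260,000 − 190,000) = 192,870,000,000 / 70,000 = 2,755,285.71.

€2,755,286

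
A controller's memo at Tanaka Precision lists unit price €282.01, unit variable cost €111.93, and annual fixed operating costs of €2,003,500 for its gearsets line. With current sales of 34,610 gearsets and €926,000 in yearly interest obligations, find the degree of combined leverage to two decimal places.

1.99

Contribution at this volume is 34,610 × €170.08 = €5,886,468.80.
Operating income = contribution − fixed costs = €5,886,468.80 − €2,003,500 = €3,882,968.80. Interest = €926,000.00, so EBIT − I = €2,956,968.80.
Degree of total leverage = total CM / (EBIT − interest) = €5,886,468.80 / €2,956,968.80 = 1.9907.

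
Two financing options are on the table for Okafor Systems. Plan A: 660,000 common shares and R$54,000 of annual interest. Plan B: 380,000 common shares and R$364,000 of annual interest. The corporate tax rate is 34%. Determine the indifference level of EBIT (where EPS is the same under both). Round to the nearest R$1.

R$784,714

Set EPS_A = EPS_B: (EBIT − R$54,000)(1 − 0.34) ÷ 660,000 = (EBIT − R$364,000)(1 − 0.34) ÷ 380,000.
The (1 − t) factor cancels: (EBIT − 54,000) × 380,000 = (EBIT − 364,000) × 660,000.
EBIT × (660,000 − 380,000) = 364,000 × 660,000 − 54,000 × 380,000 = 219,720,000,000, so EBIT = 219,720,000,000 ÷ 280,000 = 784,714.29.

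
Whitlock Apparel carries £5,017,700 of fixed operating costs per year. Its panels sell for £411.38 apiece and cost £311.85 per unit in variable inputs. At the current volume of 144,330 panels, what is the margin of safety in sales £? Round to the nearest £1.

Contribution margin per unit = £411.38 − £311.85 = £99.53. Break-even units = £5,017,700 ÷ £99.53 = 50,413.95; break-even revenue = 50,413.95 × £411.38 = £20,739,288.92.
Current sales = 144,330 × £411.38 = £59,374,475.40.
Margin of safety = £59,374,475.40 − £20,739,288.92 = £38,635,186.

£38,635,186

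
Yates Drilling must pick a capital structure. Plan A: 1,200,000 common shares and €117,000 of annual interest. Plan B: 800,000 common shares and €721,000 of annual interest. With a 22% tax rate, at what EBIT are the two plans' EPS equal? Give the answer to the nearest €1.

Set EPS_A = EPS_B: (EBIT − €117,000)(1 − 0.22) ÷ 1,200,000 = (EBIT − €721,000)(1 − 0.22) ÷ 800,000.
Cancelling (1 − t) and cross-multiplying: 800,000·(EBIT − 117,000) = 1,200,000·(EBIT − 721,000).
Solving, EBIT = (721,000·1,200,000 − 117,000·800,000) / (1,200,000 − 800,000) = 771,600,000,000 / 400,000 = 1,929,000.00.

€1,929,000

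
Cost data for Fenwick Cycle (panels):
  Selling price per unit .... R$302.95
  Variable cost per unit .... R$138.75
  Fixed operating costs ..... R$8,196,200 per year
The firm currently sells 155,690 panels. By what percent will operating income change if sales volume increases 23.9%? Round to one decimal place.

Contribution at this volume is 155,690 × R$164.20 = R$25,564,298.00.
EBIT = R$25,564,298.00 − R$8,196,200 = R$17,368,098.00.
Degree of operating leverage = R$25,564,298.00 / R$17,368,098.00 = 1.4719.
So EBIT moves 1.4719 × (+23.9%) = +35.2%.

+35.2%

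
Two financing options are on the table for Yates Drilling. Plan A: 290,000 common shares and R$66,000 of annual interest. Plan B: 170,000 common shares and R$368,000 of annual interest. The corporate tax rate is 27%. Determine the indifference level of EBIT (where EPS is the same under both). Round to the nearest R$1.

R$795,833

At indifference, (EBIT − 66,000)(1 − t)/290,000 = (EBIT − 368,000)(1 − t)/170,000.
Cancelling (1 − t) and cross-multiplying: 170,000·(EBIT − 66,000) = 290,000·(EBIT − 368,000).
Solving, EBIT = (368,000·290,000 − 66,000·170,000) / (290,000 − 170,000) = 95,500,000,000 / 120,000 = 795,833.33.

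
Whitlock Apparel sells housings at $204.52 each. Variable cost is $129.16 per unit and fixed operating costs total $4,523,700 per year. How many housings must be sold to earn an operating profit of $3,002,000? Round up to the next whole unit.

Unit CM = price − variable cost = $204.52 − $129.16 = $75.36.
Units = (FC + target) / CM = ($4,523,700 + $3,002,000) / $75.36 = 99,863.32, so 99,864 housings.

99,864 housings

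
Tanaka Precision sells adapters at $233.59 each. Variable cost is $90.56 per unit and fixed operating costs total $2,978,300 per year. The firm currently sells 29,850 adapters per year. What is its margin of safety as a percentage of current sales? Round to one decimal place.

Contribution margin per unit = $233.59 − $90.56 = $143.03. Break-even units = $2,978,300 ÷ $143.03 = 20,822.90; break-even revenue = 20,822.90 × $233.59 = $4,864,022.21.
Current sales = 29,850 × $233.59 = $6,972,661.50.
Margin of safety = ($6,972,661.50 − $4,864,022.21) ÷ $6,972,661.50 = 30.2%.

30.2%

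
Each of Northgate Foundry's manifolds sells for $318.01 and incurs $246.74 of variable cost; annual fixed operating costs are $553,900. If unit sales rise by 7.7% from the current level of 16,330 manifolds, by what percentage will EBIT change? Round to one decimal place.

+14.7%

At 16,330 units, contribution = 16,330 × $71.27 = $1,163,839.10.
Operating income = contribution − fixed costs = $1,163,839.10 − $553,900 = $609,939.10.
Degree of operating leverage = $1,163,839.10 / $609,939.10 = 1.9081.
Operating income changes by 1.9081 × +7.7% = +14.7%.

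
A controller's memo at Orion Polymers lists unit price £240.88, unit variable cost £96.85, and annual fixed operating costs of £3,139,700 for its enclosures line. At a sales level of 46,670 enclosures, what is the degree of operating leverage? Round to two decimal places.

Total contribution margin = 46,670 × £144.03 = £6,721,880.10.
EBIT = £6,721,880.10 − £3,139,700 = £3,582,180.10.
DOL = contribution ÷ EBIT = £6,721,880.10 ÷ £3,582,180.10 = 1.8765.

1.88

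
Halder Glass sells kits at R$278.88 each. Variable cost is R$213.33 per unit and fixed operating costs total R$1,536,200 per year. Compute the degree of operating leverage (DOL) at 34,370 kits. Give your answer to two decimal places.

At 34,370 units, contribution = 34,370 × R$65.55 = R$2,252,953.50.
Subtracting fixed costs: EBIT = R$2,252,953.50 − R$1,536,200 = R$716,753.50.
Degree of operating leverage = R$2,252,953.50 / R$716,753.50 = 3.1433.

3.14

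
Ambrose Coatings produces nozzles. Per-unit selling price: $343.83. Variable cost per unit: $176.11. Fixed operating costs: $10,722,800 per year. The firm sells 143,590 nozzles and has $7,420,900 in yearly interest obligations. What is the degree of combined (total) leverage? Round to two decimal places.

At 143,590 units, contribution = 143,590 × $167.72 = $24,082,914.80.
EBIT = $24,082,914.80 − $10,722,800 = $13,360,114.80. Interest = $7,420,900.00, so EBIT − I = $5,939,214.80.
Degree of total leverage = total CM / (EBIT − interest) = $24,082,914.80 / $5,939,214.80 = 4.0549.

4.05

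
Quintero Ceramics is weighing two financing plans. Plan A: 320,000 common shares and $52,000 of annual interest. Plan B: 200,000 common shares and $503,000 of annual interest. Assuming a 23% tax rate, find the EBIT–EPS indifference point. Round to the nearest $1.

$1,254,667

At indifference, (EBIT − 52,000)(1 − t)/320,000 = (EBIT − 503,000)(1 − t)/200,000.
The (1 − t) factor cancels: (EBIT − 52,000) × 200,000 = (EBIT − 503,000) × 320,000.
Solving, EBIT = (503,000·320,000 − 52,000·200,000) / (320,000 − 200,000) = 150,560,000,000 / 120,000 = 1,254,666.67.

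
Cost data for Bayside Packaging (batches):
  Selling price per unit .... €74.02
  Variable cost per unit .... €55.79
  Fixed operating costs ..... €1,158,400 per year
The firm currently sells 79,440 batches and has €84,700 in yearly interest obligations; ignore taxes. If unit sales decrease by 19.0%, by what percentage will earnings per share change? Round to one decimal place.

At 79,440 units, contribution = 79,440 × €18.23 = €1,448,191.20.
Subtracting fixed costs: EBIT = €1,448,191.20 − €1,158,400 = €289,791.20.
Interest = €84,700.00, so EBIT − I = €205,091.20.
DCL = total CM / (EBIT − I) = €1,448,191.20 / €205,091.20 = 7.0612.
EPS therefore changes by 7.0612 × (-19.0%) = -134.2%.

-134.2%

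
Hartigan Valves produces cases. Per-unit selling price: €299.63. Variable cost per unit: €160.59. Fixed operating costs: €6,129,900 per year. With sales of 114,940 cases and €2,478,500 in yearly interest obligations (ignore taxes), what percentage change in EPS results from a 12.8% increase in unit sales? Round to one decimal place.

Total contribution margin = 114,940 × €139.04 = €15,981,257.60.
EBIT = €15,981,257.60 − €6,129,900 = €9,851,357.60.
After interest of €2,478,500.00, pre-tax earnings = €7,372,857.60.
DCL = total CM / (EBIT − I) = €15,981,257.60 / €7,372,857.60 = 2.1676.
%ΔEPS = DCL × %ΔSales = 2.1676 × +12.8% = +27.7%.

+27.7%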